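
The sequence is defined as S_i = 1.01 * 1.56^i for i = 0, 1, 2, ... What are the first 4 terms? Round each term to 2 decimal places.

This is a geometric sequence.
i=0: S_0 = 1.01 * 1.56^0 = 1.01
i=1: S_1 = 1.01 * 1.56^1 ≈ 1.58
i=2: S_2 = 1.01 * 1.56^2 ≈ 2.46
i=3: S_3 = 1.01 * 1.56^3 ≈ 3.83
The first 4 terms are: [1.01, 1.58, 2.46, 3.83]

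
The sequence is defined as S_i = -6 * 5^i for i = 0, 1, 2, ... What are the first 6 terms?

This is a geometric sequence.
i=0: S_0 = -6 * 5^0 = -6
i=1: S_1 = -6 * 5^1 = -30
i=2: S_2 = -6 * 5^2 = -150
i=3: S_3 = -6 * 5^3 = -750
i=4: S_4 = -6 * 5^4 = -3750
i=5: S_5 = -6 * 5^5 = -18750
The first 6 terms are: [-6, -30, -150, -750, -3750, -18750]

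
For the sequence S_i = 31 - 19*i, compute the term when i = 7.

S_7 = 31 + -19*7 = 31 + -133 = -102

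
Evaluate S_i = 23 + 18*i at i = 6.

S_6 = 23 + 18*6 = 23 + 108 = 131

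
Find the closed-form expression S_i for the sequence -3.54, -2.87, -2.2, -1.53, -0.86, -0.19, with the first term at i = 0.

Check differences: -2.87 - -3.54 = 0.67
-2.2 - -2.87 = 0.67
Common difference d = 0.67.
First term a = -3.54.
Formula: S_i = -3.54 + 0.67*i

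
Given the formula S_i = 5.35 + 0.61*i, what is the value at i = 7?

S_7 = 5.35 + 0.61*7 = 5.35 + 4.27 = 9.62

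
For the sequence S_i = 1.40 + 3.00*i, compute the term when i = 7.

S_7 = 1.4 + 3.0*7 = 1.4 + 21.0 = 22.4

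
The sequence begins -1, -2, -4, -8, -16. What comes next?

Ratios: -2 / -1 = 2.0
This is a geometric sequence with common ratio r = 2.
Next term = -16 * 2 = -32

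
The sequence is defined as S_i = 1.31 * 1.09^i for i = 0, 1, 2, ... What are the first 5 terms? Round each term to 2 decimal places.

This is a geometric sequence.
i=0: S_0 = 1.31 * 1.09^0 = 1.31
i=1: S_1 = 1.31 * 1.09^1 ≈ 1.43
i=2: S_2 = 1.31 * 1.09^2 ≈ 1.56
i=3: S_3 = 1.31 * 1.09^3 ≈ 1.7
i=4: S_4 = 1.31 * 1.09^4 ≈ 1.85
The first 5 terms are: [1.31, 1.43, 1.56, 1.7, 1.85]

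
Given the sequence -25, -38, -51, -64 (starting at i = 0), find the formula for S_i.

Check differences: -38 - -25 = -13
-51 - -38 = -13
Common difference d = -13.
First term a = -25.
Formula: S_i = -25 - 13*i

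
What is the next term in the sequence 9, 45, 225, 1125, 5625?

Ratios: 45 / 9 = 5.0
This is a geometric sequence with common ratio r = 5.
Next term = 5625 * 5 = 28125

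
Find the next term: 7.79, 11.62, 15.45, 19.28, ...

Differences: 11.62 - 7.79 = 3.83
This is an arithmetic sequence with common difference d = 3.83.
Next term = 19.28 + 3.83 = 23.11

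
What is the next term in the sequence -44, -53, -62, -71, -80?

Differences: -53 - -44 = -9
This is an arithmetic sequence with common difference d = -9.
Next term = -80 + -9 = -89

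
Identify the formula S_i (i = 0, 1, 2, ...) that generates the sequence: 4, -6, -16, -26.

Check differences: -6 - 4 = -10
-16 - -6 = -10
Common difference d = -10.
First term a = 4.
Formula: S_i = 4 - 10*i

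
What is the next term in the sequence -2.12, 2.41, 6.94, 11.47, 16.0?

Differences: 2.41 - -2.12 = 4.53
This is an arithmetic sequence with common difference d = 4.53.
Next term = 16.0 + 4.53 = 20.53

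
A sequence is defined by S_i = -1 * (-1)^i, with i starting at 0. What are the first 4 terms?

This is a geometric sequence.
i=0: S_0 = -1 * (-1)^0 = -1
i=1: S_1 = -1 * (-1)^1 = 1
i=2: S_2 = -1 * (-1)^2 = -1
i=3: S_3 = -1 * (-1)^3 = 1
The first 4 terms are: [-1, 1, -1, 1]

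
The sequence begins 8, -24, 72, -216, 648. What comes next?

Ratios: -24 / 8 = -3.0
This is a geometric sequence with common ratio r = -3.
Next term = 648 * -3 = -1944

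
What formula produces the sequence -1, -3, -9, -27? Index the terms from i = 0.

Check ratios: -3 / -1 = 3.0
Common ratio r = 3.
First term a = -1.
Formula: S_i = -1 * 3^i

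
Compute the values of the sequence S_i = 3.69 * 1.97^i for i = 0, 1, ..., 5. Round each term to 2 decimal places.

This is a geometric sequence.
i=0: S_0 = 3.69 * 1.97^0 = 3.69
i=1: S_1 = 3.69 * 1.97^1 ≈ 7.27
i=2: S_2 = 3.69 * 1.97^2 ≈ 14.32
i=3: S_3 = 3.69 * 1.97^3 ≈ 28.21
i=4: S_4 = 3.69 * 1.97^4 ≈ 55.58
i=5: S_5 = 3.69 * 1.97^5 ≈ 109.49
The first 6 terms are: [3.69, 7.27, 14.32, 28.21, 55.58, 109.49]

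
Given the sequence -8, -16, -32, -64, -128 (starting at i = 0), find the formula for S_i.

Check ratios: -16 / -8 = 2.0
Common ratio r = 2.
First term a = -8.
Formula: S_i = -8 * 2^i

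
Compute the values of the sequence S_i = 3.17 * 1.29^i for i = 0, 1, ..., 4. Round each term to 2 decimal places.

This is a geometric sequence.
i=0: S_0 = 3.17 * 1.29^0 = 3.17
i=1: S_1 = 3.17 * 1.29^1 ≈ 4.09
i=2: S_2 = 3.17 * 1.29^2 ≈ 5.28
i=3: S_3 = 3.17 * 1.29^3 ≈ 6.81
i=4: S_4 = 3.17 * 1.29^4 ≈ 8.78
The first 5 terms are: [3.17, 4.09, 5.28, 6.81, 8.78]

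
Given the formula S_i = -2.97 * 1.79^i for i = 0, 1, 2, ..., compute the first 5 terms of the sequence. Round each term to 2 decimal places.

This is a geometric sequence.
i=0: S_0 = -2.97 * 1.79^0 = -2.97
i=1: S_1 = -2.97 * 1.79^1 ≈ -5.32
i=2: S_2 = -2.97 * 1.79^2 ≈ -9.52
i=3: S_3 = -2.97 * 1.79^3 ≈ -17.03
i=4: S_4 = -2.97 * 1.79^4 ≈ -30.49
The first 5 terms are: [-2.97, -5.32, -9.52, -17.03, -30.49]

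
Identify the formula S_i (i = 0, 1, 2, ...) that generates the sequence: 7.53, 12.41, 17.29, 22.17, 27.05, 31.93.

Check differences: 12.41 - 7.53 = 4.88
17.29 - 12.41 = 4.88
Common difference d = 4.88.
First term a = 7.53.
Formula: S_i = 7.53 + 4.88*i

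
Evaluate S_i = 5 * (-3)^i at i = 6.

S_6 = 5 * (-3)^6 = 5 * 729 = 3645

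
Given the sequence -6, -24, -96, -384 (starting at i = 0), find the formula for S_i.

Check ratios: -24 / -6 = 4.0
Common ratio r = 4.
First term a = -6.
Formula: S_i = -6 * 4^i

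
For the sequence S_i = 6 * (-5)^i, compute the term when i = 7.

S_7 = 6 * (-5)^7 = 6 * -78125 = -468750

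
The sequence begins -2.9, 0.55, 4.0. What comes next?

Differences: 0.55 - -2.9 = 3.45
This is an arithmetic sequence with common difference d = 3.45.
Next term = 4.0 + 3.45 = 7.45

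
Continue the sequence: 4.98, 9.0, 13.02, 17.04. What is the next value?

Differences: 9.0 - 4.98 = 4.02
This is an arithmetic sequence with common difference d = 4.02.
Next term = 17.04 + 4.02 = 21.06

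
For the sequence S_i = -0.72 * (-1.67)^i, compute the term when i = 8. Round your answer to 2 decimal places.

S_8 = -0.72 * (-1.67)^8 ≈ -0.72 * 60.4967 ≈ -43.56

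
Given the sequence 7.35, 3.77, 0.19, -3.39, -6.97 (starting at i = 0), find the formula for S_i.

Check differences: 3.77 - 7.35 = -3.58
0.19 - 3.77 = -3.58
Common difference d = -3.58.
First term a = 7.35.
Formula: S_i = 7.35 - 3.58*i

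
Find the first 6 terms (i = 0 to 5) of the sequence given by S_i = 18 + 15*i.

This is an arithmetic sequence.
i=0: S_0 = 18 + 15*0 = 18
i=1: S_1 = 18 + 15*1 = 33
i=2: S_2 = 18 + 15*2 = 48
i=3: S_3 = 18 + 15*3 = 63
i=4: S_4 = 18 + 15*4 = 78
i=5: S_5 = 18 + 15*5 = 93
The first 6 terms are: [18, 33, 48, 63, 78, 93]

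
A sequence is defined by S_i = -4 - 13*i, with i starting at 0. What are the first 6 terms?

This is an arithmetic sequence.
i=0: S_0 = -4 + -13*0 = -4
i=1: S_1 = -4 + -13*1 = -17
i=2: S_2 = -4 + -13*2 = -30
i=3: S_3 = -4 + -13*3 = -43
i=4: S_4 = -4 + -13*4 = -56
i=5: S_5 = -4 + -13*5 = -69
The first 6 terms are: [-4, -17, -30, -43, -56, -69]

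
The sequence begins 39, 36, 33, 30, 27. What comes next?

Differences: 36 - 39 = -3
This is an arithmetic sequence with common difference d = -3.
Next term = 27 + -3 = 24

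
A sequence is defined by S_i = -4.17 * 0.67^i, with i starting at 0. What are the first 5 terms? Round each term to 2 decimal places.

This is a geometric sequence.
i=0: S_0 = -4.17 * 0.67^0 = -4.17
i=1: S_1 = -4.17 * 0.67^1 ≈ -2.79
i=2: S_2 = -4.17 * 0.67^2 ≈ -1.87
i=3: S_3 = -4.17 * 0.67^3 ≈ -1.25
i=4: S_4 = -4.17 * 0.67^4 ≈ -0.84
The first 5 terms are: [-4.17, -2.79, -1.87, -1.25, -0.84]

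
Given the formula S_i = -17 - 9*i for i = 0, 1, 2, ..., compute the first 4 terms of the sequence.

This is an arithmetic sequence.
i=0: S_0 = -17 + -9*0 = -17
i=1: S_1 = -17 + -9*1 = -26
i=2: S_2 = -17 + -9*2 = -35
i=3: S_3 = -17 + -9*3 = -44
The first 4 terms are: [-17, -26, -35, -44]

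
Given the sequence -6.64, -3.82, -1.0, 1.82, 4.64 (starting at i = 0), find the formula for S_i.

Check differences: -3.82 - -6.64 = 2.82
-1.0 - -3.82 = 2.82
Common difference d = 2.82.
First term a = -6.64.
Formula: S_i = -6.64 + 2.82*i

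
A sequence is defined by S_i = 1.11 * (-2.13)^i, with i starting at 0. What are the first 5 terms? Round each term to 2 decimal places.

This is a geometric sequence.
i=0: S_0 = 1.11 * (-2.13)^0 = 1.11
i=1: S_1 = 1.11 * (-2.13)^1 ≈ -2.36
i=2: S_2 = 1.11 * (-2.13)^2 ≈ 5.04
i=3: S_3 = 1.11 * (-2.13)^3 ≈ -10.73
i=4: S_4 = 1.11 * (-2.13)^4 ≈ 22.85
The first 5 terms are: [1.11, -2.36, 5.04, -10.73, 22.85]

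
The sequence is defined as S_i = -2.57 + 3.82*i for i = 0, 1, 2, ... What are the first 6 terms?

This is an arithmetic sequence.
i=0: S_0 = -2.57 + 3.82*0 = -2.57
i=1: S_1 = -2.57 + 3.82*1 = 1.25
i=2: S_2 = -2.57 + 3.82*2 = 5.07
i=3: S_3 = -2.57 + 3.82*3 = 8.89
i=4: S_4 = -2.57 + 3.82*4 = 12.71
i=5: S_5 = -2.57 + 3.82*5 = 16.53
The first 6 terms are: [-2.57, 1.25, 5.07, 8.89, 12.71, 16.53]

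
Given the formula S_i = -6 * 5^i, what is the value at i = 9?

S_9 = -6 * 5^9 = -6 * 1953125 = -11718750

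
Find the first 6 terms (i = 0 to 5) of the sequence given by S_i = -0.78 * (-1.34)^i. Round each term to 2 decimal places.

This is a geometric sequence.
i=0: S_0 = -0.78 * (-1.34)^0 = -0.78
i=1: S_1 = -0.78 * (-1.34)^1 ≈ 1.05
i=2: S_2 = -0.78 * (-1.34)^2 ≈ -1.4
i=3: S_3 = -0.78 * (-1.34)^3 ≈ 1.88
i=4: S_4 = -0.78 * (-1.34)^4 ≈ -2.51
i=5: S_5 = -0.78 * (-1.34)^5 ≈ 3.37
The first 6 terms are: [-0.78, 1.05, -1.4, 1.88, -2.51, 3.37]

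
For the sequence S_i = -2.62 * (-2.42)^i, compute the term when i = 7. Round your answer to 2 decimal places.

S_7 = -2.62 * (-2.42)^7 ≈ -2.62 * -486.0798 ≈ 1273.53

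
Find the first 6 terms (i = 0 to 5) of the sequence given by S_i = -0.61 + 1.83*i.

This is an arithmetic sequence.
i=0: S_0 = -0.61 + 1.83*0 = -0.61
i=1: S_1 = -0.61 + 1.83*1 = 1.22
i=2: S_2 = -0.61 + 1.83*2 = 3.05
i=3: S_3 = -0.61 + 1.83*3 = 4.88
i=4: S_4 = -0.61 + 1.83*4 = 6.71
i=5: S_5 = -0.61 + 1.83*5 = 8.54
The first 6 terms are: [-0.61, 1.22, 3.05, 4.88, 6.71, 8.54]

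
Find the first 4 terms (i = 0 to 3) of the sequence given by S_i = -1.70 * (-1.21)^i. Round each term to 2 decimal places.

This is a geometric sequence.
i=0: S_0 = -1.7 * (-1.21)^0 = -1.7
i=1: S_1 = -1.7 * (-1.21)^1 ≈ 2.06
i=2: S_2 = -1.7 * (-1.21)^2 ≈ -2.49
i=3: S_3 = -1.7 * (-1.21)^3 ≈ 3.01
The first 4 terms are: [-1.7, 2.06, -2.49, 3.01]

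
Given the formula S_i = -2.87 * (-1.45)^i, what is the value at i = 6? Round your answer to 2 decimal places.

S_6 = -2.87 * (-1.45)^6 ≈ -2.87 * 9.2941 ≈ -26.67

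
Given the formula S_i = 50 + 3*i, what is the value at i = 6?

S_6 = 50 + 3*6 = 50 + 18 = 68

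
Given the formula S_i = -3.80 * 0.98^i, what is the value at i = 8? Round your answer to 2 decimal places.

S_8 = -3.8 * 0.98^8 ≈ -3.8 * 0.8508 ≈ -3.23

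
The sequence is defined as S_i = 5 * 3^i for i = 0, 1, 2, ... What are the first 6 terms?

This is a geometric sequence.
i=0: S_0 = 5 * 3^0 = 5
i=1: S_1 = 5 * 3^1 = 15
i=2: S_2 = 5 * 3^2 = 45
i=3: S_3 = 5 * 3^3 = 135
i=4: S_4 = 5 * 3^4 = 405
i=5: S_5 = 5 * 3^5 = 1215
The first 6 terms are: [5, 15, 45, 135, 405, 1215]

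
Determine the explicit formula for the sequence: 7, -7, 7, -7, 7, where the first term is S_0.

Check ratios: -7 / 7 = -1.0
Common ratio r = -1.
First term a = 7.
Formula: S_i = 7 * (-1)^i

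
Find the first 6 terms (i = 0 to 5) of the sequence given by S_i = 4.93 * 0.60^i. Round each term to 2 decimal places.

This is a geometric sequence.
i=0: S_0 = 4.93 * 0.6^0 = 4.93
i=1: S_1 = 4.93 * 0.6^1 ≈ 2.96
i=2: S_2 = 4.93 * 0.6^2 ≈ 1.77
i=3: S_3 = 4.93 * 0.6^3 ≈ 1.06
i=4: S_4 = 4.93 * 0.6^4 ≈ 0.64
i=5: S_5 = 4.93 * 0.6^5 ≈ 0.38
The first 6 terms are: [4.93, 2.96, 1.77, 1.06, 0.64, 0.38]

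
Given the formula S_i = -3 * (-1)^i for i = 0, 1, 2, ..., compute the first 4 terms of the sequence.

This is a geometric sequence.
i=0: S_0 = -3 * (-1)^0 = -3
i=1: S_1 = -3 * (-1)^1 = 3
i=2: S_2 = -3 * (-1)^2 = -3
i=3: S_3 = -3 * (-1)^3 = 3
The first 4 terms are: [-3, 3, -3, 3]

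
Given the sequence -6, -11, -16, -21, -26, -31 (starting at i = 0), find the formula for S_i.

Check differences: -11 - -6 = -5
-16 - -11 = -5
Common difference d = -5.
First term a = -6.
Formula: S_i = -6 - 5*i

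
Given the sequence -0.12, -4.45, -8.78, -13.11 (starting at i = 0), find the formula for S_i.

Check differences: -4.45 - -0.12 = -4.33
-8.78 - -4.45 = -4.33
Common difference d = -4.33.
First term a = -0.12.
Formula: S_i = -0.12 - 4.33*i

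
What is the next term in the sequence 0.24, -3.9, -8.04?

Differences: -3.9 - 0.24 = -4.14
This is an arithmetic sequence with common difference d = -4.14.
Next term = -8.04 + -4.14 = -12.18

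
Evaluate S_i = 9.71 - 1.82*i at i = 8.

S_8 = 9.71 + -1.82*8 = 9.71 + -14.56 = -4.85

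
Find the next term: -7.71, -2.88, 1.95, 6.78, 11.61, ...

Differences: -2.88 - -7.71 = 4.83
This is an arithmetic sequence with common difference d = 4.83.
Next term = 11.61 + 4.83 = 16.44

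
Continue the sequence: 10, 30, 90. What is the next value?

Ratios: 30 / 10 = 3.0
This is a geometric sequence with common ratio r = 3.
Next term = 90 * 3 = 270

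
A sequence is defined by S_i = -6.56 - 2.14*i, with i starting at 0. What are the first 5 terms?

This is an arithmetic sequence.
i=0: S_0 = -6.56 + -2.14*0 = -6.56
i=1: S_1 = -6.56 + -2.14*1 = -8.7
i=2: S_2 = -6.56 + -2.14*2 = -10.84
i=3: S_3 = -6.56 + -2.14*3 = -12.98
i=4: S_4 = -6.56 + -2.14*4 = -15.12
The first 5 terms are: [-6.56, -8.7, -10.84, -12.98, -15.12]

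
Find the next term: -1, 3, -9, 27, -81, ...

Ratios: 3 / -1 = -3.0
This is a geometric sequence with common ratio r = -3.
Next term = -81 * -3 = 243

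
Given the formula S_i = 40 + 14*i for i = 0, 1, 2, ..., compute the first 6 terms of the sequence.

This is an arithmetic sequence.
i=0: S_0 = 40 + 14*0 = 40
i=1: S_1 = 40 + 14*1 = 54
i=2: S_2 = 40 + 14*2 = 68
i=3: S_3 = 40 + 14*3 = 82
i=4: S_4 = 40 + 14*4 = 96
i=5: S_5 = 40 + 14*5 = 110
The first 6 terms are: [40, 54, 68, 82, 96, 110]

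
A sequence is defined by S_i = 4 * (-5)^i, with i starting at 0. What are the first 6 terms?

This is a geometric sequence.
i=0: S_0 = 4 * (-5)^0 = 4
i=1: S_1 = 4 * (-5)^1 = -20
i=2: S_2 = 4 * (-5)^2 = 100
i=3: S_3 = 4 * (-5)^3 = -500
i=4: S_4 = 4 * (-5)^4 = 2500
i=5: S_5 = 4 * (-5)^5 = -12500
The first 6 terms are: [4, -20, 100, -500, 2500, -12500]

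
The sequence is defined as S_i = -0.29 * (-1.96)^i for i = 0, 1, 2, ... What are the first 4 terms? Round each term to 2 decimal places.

This is a geometric sequence.
i=0: S_0 = -0.29 * (-1.96)^0 = -0.29
i=1: S_1 = -0.29 * (-1.96)^1 ≈ 0.57
i=2: S_2 = -0.29 * (-1.96)^2 ≈ -1.11
i=3: S_3 = -0.29 * (-1.96)^3 ≈ 2.18
The first 4 terms are: [-0.29, 0.57, -1.11, 2.18]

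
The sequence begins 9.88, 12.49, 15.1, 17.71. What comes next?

Differences: 12.49 - 9.88 = 2.61
This is an arithmetic sequence with common difference d = 2.61.
Next term = 17.71 + 2.61 = 20.32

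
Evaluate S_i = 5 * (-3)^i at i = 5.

S_5 = 5 * (-3)^5 = 5 * -243 = -1215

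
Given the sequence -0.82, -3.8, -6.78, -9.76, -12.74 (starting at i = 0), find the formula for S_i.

Check differences: -3.8 - -0.82 = -2.98
-6.78 - -3.8 = -2.98
Common difference d = -2.98.
First term a = -0.82.
Formula: S_i = -0.82 - 2.98*i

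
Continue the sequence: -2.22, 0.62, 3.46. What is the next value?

Differences: 0.62 - -2.22 = 2.84
This is an arithmetic sequence with common difference d = 2.84.
Next term = 3.46 + 2.84 = 6.3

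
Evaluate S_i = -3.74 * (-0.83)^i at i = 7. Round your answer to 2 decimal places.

S_7 = -3.74 * (-0.83)^7 ≈ -3.74 * -0.27136 ≈ 1.01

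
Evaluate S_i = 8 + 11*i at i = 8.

S_8 = 8 + 11*8 = 8 + 88 = 96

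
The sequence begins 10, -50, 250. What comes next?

Ratios: -50 / 10 = -5.0
This is a geometric sequence with common ratio r = -5.
Next term = 250 * -5 = -1250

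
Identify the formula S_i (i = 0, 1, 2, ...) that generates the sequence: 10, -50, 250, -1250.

Check ratios: -50 / 10 = -5.0
Common ratio r = -5.
First term a = 10.
Formula: S_i = 10 * (-5)^i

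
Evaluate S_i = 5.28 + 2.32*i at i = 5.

S_5 = 5.28 + 2.32*5 = 5.28 + 11.6 = 16.88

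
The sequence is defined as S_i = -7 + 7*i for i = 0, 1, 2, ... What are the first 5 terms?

This is an arithmetic sequence.
i=0: S_0 = -7 + 7*0 = -7
i=1: S_1 = -7 + 7*1 = 0
i=2: S_2 = -7 + 7*2 = 7
i=3: S_3 = -7 + 7*3 = 14
i=4: S_4 = -7 + 7*4 = 21
The first 5 terms are: [-7, 0, 7, 14, 21]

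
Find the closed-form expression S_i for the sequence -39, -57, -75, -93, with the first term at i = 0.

Check differences: -57 - -39 = -18
-75 - -57 = -18
Common difference d = -18.
First term a = -39.
Formula: S_i = -39 - 18*i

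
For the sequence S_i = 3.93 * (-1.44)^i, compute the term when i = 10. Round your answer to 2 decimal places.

S_10 = 3.93 * (-1.44)^10 ≈ 3.93 * 38.3376 ≈ 150.67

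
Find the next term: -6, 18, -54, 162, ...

Ratios: 18 / -6 = -3.0
This is a geometric sequence with common ratio r = -3.
Next term = 162 * -3 = -486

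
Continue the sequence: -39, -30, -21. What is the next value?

Differences: -30 - -39 = 9
This is an arithmetic sequence with common difference d = 9.
Next term = -21 + 9 = -12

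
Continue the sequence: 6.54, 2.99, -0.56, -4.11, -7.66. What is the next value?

Differences: 2.99 - 6.54 = -3.55
This is an arithmetic sequence with common difference d = -3.55.
Next term = -7.66 + -3.55 = -11.21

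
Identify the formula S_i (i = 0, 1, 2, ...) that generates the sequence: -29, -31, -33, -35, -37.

Check differences: -31 - -29 = -2
-33 - -31 = -2
Common difference d = -2.
First term a = -29.
Formula: S_i = -29 - 2*i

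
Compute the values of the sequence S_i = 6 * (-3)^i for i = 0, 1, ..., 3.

This is a geometric sequence.
i=0: S_0 = 6 * (-3)^0 = 6
i=1: S_1 = 6 * (-3)^1 = -18
i=2: S_2 = 6 * (-3)^2 = 54
i=3: S_3 = 6 * (-3)^3 = -162
The first 4 terms are: [6, -18, 54, -162]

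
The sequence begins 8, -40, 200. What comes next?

Ratios: -40 / 8 = -5.0
This is a geometric sequence with common ratio r = -5.
Next term = 200 * -5 = -1000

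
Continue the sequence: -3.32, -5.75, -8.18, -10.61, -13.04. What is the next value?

Differences: -5.75 - -3.32 = -2.43
This is an arithmetic sequence with common difference d = -2.43.
Next term = -13.04 + -2.43 = -15.47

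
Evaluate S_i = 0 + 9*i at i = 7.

S_7 = 0 + 9*7 = 0 + 63 = 63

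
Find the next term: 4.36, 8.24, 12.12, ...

Differences: 8.24 - 4.36 = 3.88
This is an arithmetic sequence with common difference d = 3.88.
Next term = 12.12 + 3.88 = 16.0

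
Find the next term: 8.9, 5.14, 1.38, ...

Differences: 5.14 - 8.9 = -3.76
This is an arithmetic sequence with common difference d = -3.76.
Next term = 1.38 + -3.76 = -2.38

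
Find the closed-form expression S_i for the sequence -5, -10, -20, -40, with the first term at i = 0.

Check ratios: -10 / -5 = 2.0
Common ratio r = 2.
First term a = -5.
Formula: S_i = -5 * 2^i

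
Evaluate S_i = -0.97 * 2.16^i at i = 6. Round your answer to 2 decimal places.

S_6 = -0.97 * 2.16^6 ≈ -0.97 * 101.56 ≈ -98.51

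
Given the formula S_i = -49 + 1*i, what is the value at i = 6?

S_6 = -49 + 1*6 = -49 + 6 = -43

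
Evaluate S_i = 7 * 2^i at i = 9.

S_9 = 7 * 2^9 = 7 * 512 = 3584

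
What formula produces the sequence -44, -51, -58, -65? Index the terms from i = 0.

Check differences: -51 - -44 = -7
-58 - -51 = -7
Common difference d = -7.
First term a = -44.
Formula: S_i = -44 - 7*i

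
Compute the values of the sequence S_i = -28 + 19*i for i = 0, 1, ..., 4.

This is an arithmetic sequence.
i=0: S_0 = -28 + 19*0 = -28
i=1: S_1 = -28 + 19*1 = -9
i=2: S_2 = -28 + 19*2 = 10
i=3: S_3 = -28 + 19*3 = 29
i=4: S_4 = -28 + 19*4 = 48
The first 5 terms are: [-28, -9, 10, 29, 48]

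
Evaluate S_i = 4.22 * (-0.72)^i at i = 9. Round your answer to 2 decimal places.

S_9 = 4.22 * (-0.72)^9 ≈ 4.22 * -0.052 ≈ -0.22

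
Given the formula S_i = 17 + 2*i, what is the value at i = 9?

S_9 = 17 + 2*9 = 17 + 18 = 35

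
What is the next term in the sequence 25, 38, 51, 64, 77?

Differences: 38 - 25 = 13
This is an arithmetic sequence with common difference d = 13.
Next term = 77 + 13 = 90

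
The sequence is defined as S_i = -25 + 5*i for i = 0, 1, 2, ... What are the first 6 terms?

This is an arithmetic sequence.
i=0: S_0 = -25 + 5*0 = -25
i=1: S_1 = -25 + 5*1 = -20
i=2: S_2 = -25 + 5*2 = -15
i=3: S_3 = -25 + 5*3 = -10
i=4: S_4 = -25 + 5*4 = -5
i=5: S_5 = -25 + 5*5 = 0
The first 6 terms are: [-25, -20, -15, -10, -5, 0]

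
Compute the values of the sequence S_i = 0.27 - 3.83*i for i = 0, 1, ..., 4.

This is an arithmetic sequence.
i=0: S_0 = 0.27 + -3.83*0 = 0.27
i=1: S_1 = 0.27 + -3.83*1 = -3.56
i=2: S_2 = 0.27 + -3.83*2 = -7.39
i=3: S_3 = 0.27 + -3.83*3 = -11.22
i=4: S_4 = 0.27 + -3.83*4 = -15.05
The first 5 terms are: [0.27, -3.56, -7.39, -11.22, -15.05]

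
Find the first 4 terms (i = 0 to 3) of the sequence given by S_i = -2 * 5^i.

This is a geometric sequence.
i=0: S_0 = -2 * 5^0 = -2
i=1: S_1 = -2 * 5^1 = -10
i=2: S_2 = -2 * 5^2 = -50
i=3: S_3 = -2 * 5^3 = -250
The first 4 terms are: [-2, -10, -50, -250]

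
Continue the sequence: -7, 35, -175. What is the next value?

Ratios: 35 / -7 = -5.0
This is a geometric sequence with common ratio r = -5.
Next term = -175 * -5 = 875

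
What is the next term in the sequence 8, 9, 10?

Differences: 9 - 8 = 1
This is an arithmetic sequence with common difference d = 1.
Next term = 10 + 1 = 11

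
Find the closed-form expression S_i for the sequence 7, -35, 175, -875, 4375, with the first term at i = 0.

Check ratios: -35 / 7 = -5.0
Common ratio r = -5.
First term a = 7.
Formula: S_i = 7 * (-5)^i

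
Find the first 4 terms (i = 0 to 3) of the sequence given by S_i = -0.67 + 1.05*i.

This is an arithmetic sequence.
i=0: S_0 = -0.67 + 1.05*0 = -0.67
i=1: S_1 = -0.67 + 1.05*1 = 0.38
i=2: S_2 = -0.67 + 1.05*2 = 1.43
i=3: S_3 = -0.67 + 1.05*3 = 2.48
The first 4 terms are: [-0.67, 0.38, 1.43, 2.48]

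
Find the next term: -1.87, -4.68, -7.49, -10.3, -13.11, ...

Differences: -4.68 - -1.87 = -2.81
This is an arithmetic sequence with common difference d = -2.81.
Next term = -13.11 + -2.81 = -15.92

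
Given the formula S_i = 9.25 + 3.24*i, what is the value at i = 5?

S_5 = 9.25 + 3.24*5 = 9.25 + 16.2 = 25.45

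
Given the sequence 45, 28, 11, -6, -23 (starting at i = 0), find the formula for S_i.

Check differences: 28 - 45 = -17
11 - 28 = -17
Common difference d = -17.
First term a = 45.
Formula: S_i = 45 - 17*i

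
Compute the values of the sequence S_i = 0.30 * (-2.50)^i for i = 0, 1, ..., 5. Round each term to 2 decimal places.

This is a geometric sequence.
i=0: S_0 = 0.3 * (-2.5)^0 = 0.3
i=1: S_1 = 0.3 * (-2.5)^1 = -0.75
i=2: S_2 = 0.3 * (-2.5)^2 ≈ 1.88
i=3: S_3 = 0.3 * (-2.5)^3 ≈ -4.69
i=4: S_4 = 0.3 * (-2.5)^4 ≈ 11.72
i=5: S_5 = 0.3 * (-2.5)^5 ≈ -29.3
The first 6 terms are: [0.3, -0.75, 1.88, -4.69, 11.72, -29.3]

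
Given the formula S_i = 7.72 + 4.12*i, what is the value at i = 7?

S_7 = 7.72 + 4.12*7 = 7.72 + 28.84 = 36.56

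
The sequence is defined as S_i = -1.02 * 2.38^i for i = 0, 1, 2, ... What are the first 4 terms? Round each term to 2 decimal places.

This is a geometric sequence.
i=0: S_0 = -1.02 * 2.38^0 = -1.02
i=1: S_1 = -1.02 * 2.38^1 ≈ -2.43
i=2: S_2 = -1.02 * 2.38^2 ≈ -5.78
i=3: S_3 = -1.02 * 2.38^3 ≈ -13.75
The first 4 terms are: [-1.02, -2.43, -5.78, -13.75]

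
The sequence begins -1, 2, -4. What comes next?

Ratios: 2 / -1 = -2.0
This is a geometric sequence with common ratio r = -2.
Next term = -4 * -2 = 8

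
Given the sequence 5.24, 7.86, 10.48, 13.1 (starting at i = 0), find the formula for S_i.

Check differences: 7.86 - 5.24 = 2.62
10.48 - 7.86 = 2.62
Common difference d = 2.62.
First term a = 5.24.
Formula: S_i = 5.24 + 2.62*i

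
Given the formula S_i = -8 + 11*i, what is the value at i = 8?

S_8 = -8 + 11*8 = -8 + 88 = 80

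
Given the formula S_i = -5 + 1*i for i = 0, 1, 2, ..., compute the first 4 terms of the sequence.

This is an arithmetic sequence.
i=0: S_0 = -5 + 1*0 = -5
i=1: S_1 = -5 + 1*1 = -4
i=2: S_2 = -5 + 1*2 = -3
i=3: S_3 = -5 + 1*3 = -2
The first 4 terms are: [-5, -4, -3, -2]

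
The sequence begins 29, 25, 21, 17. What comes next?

Differences: 25 - 29 = -4
This is an arithmetic sequence with common difference d = -4.
Next term = 17 + -4 = 13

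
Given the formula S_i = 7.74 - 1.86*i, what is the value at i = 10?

S_10 = 7.74 + -1.86*10 = 7.74 + -18.6 = -10.86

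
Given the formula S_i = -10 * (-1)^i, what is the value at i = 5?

S_5 = -10 * (-1)^5 = -10 * -1 = 10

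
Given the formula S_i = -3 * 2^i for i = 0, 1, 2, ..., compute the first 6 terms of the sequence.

This is a geometric sequence.
i=0: S_0 = -3 * 2^0 = -3
i=1: S_1 = -3 * 2^1 = -6
i=2: S_2 = -3 * 2^2 = -12
i=3: S_3 = -3 * 2^3 = -24
i=4: S_4 = -3 * 2^4 = -48
i=5: S_5 = -3 * 2^5 = -96
The first 6 terms are: [-3, -6, -12, -24, -48, -96]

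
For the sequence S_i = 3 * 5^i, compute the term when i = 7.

S_7 = 3 * 5^7 = 3 * 78125 = 234375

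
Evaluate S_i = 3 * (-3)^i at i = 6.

S_6 = 3 * (-3)^6 = 3 * 729 = 2187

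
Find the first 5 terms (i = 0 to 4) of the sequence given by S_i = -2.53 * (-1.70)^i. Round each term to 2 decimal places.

This is a geometric sequence.
i=0: S_0 = -2.53 * (-1.7)^0 = -2.53
i=1: S_1 = -2.53 * (-1.7)^1 ≈ 4.3
i=2: S_2 = -2.53 * (-1.7)^2 ≈ -7.31
i=3: S_3 = -2.53 * (-1.7)^3 ≈ 12.43
i=4: S_4 = -2.53 * (-1.7)^4 ≈ -21.13
The first 5 terms are: [-2.53, 4.3, -7.31, 12.43, -21.13]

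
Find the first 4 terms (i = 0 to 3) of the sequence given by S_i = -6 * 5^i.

This is a geometric sequence.
i=0: S_0 = -6 * 5^0 = -6
i=1: S_1 = -6 * 5^1 = -30
i=2: S_2 = -6 * 5^2 = -150
i=3: S_3 = -6 * 5^3 = -750
The first 4 terms are: [-6, -30, -150, -750]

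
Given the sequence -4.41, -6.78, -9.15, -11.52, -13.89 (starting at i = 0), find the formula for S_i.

Check differences: -6.78 - -4.41 = -2.37
-9.15 - -6.78 = -2.37
Common difference d = -2.37.
First term a = -4.41.
Formula: S_i = -4.41 - 2.37*i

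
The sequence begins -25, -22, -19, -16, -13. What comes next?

Differences: -22 - -25 = 3
This is an arithmetic sequence with common difference d = 3.
Next term = -13 + 3 = -10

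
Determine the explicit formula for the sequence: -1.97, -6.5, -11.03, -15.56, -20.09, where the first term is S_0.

Check differences: -6.5 - -1.97 = -4.53
-11.03 - -6.5 = -4.53
Common difference d = -4.53.
First term a = -1.97.
Formula: S_i = -1.97 - 4.53*i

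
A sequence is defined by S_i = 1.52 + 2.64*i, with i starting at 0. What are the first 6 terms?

This is an arithmetic sequence.
i=0: S_0 = 1.52 + 2.64*0 = 1.52
i=1: S_1 = 1.52 + 2.64*1 = 4.16
i=2: S_2 = 1.52 + 2.64*2 = 6.8
i=3: S_3 = 1.52 + 2.64*3 = 9.44
i=4: S_4 = 1.52 + 2.64*4 = 12.08
i=5: S_5 = 1.52 + 2.64*5 = 14.72
The first 6 terms are: [1.52, 4.16, 6.8, 9.44, 12.08, 14.72]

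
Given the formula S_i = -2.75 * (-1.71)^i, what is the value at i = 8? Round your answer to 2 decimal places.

S_8 = -2.75 * (-1.71)^8 ≈ -2.75 * 73.1087 ≈ -201.05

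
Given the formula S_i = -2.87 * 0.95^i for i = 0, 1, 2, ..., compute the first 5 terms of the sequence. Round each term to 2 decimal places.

This is a geometric sequence.
i=0: S_0 = -2.87 * 0.95^0 = -2.87
i=1: S_1 = -2.87 * 0.95^1 ≈ -2.73
i=2: S_2 = -2.87 * 0.95^2 ≈ -2.59
i=3: S_3 = -2.87 * 0.95^3 ≈ -2.46
i=4: S_4 = -2.87 * 0.95^4 ≈ -2.34
The first 5 terms are: [-2.87, -2.73, -2.59, -2.46, -2.34]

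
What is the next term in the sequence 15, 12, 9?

Differences: 12 - 15 = -3
This is an arithmetic sequence with common difference d = -3.
Next term = 9 + -3 = 6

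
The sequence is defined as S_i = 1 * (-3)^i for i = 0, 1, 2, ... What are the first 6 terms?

This is a geometric sequence.
i=0: S_0 = 1 * (-3)^0 = 1
i=1: S_1 = 1 * (-3)^1 = -3
i=2: S_2 = 1 * (-3)^2 = 9
i=3: S_3 = 1 * (-3)^3 = -27
i=4: S_4 = 1 * (-3)^4 = 81
i=5: S_5 = 1 * (-3)^5 = -243
The first 6 terms are: [1, -3, 9, -27, 81, -243]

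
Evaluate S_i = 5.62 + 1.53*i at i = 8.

S_8 = 5.62 + 1.53*8 = 5.62 + 12.24 = 17.86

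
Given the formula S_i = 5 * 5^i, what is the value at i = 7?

S_7 = 5 * 5^7 = 5 * 78125 = 390625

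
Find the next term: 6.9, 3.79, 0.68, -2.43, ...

Differences: 3.79 - 6.9 = -3.11
This is an arithmetic sequence with common difference d = -3.11.
Next term = -2.43 + -3.11 = -5.54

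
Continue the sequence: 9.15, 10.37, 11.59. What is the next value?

Differences: 10.37 - 9.15 = 1.22
This is an arithmetic sequence with common difference d = 1.22.
Next term = 11.59 + 1.22 = 12.81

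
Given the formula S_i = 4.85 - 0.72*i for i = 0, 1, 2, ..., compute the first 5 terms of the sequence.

This is an arithmetic sequence.
i=0: S_0 = 4.85 + -0.72*0 = 4.85
i=1: S_1 = 4.85 + -0.72*1 = 4.13
i=2: S_2 = 4.85 + -0.72*2 = 3.41
i=3: S_3 = 4.85 + -0.72*3 = 2.69
i=4: S_4 = 4.85 + -0.72*4 = 1.97
The first 5 terms are: [4.85, 4.13, 3.41, 2.69, 1.97]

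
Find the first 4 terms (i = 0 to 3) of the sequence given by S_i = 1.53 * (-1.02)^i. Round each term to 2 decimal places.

This is a geometric sequence.
i=0: S_0 = 1.53 * (-1.02)^0 = 1.53
i=1: S_1 = 1.53 * (-1.02)^1 ≈ -1.56
i=2: S_2 = 1.53 * (-1.02)^2 ≈ 1.59
i=3: S_3 = 1.53 * (-1.02)^3 ≈ -1.62
The first 4 terms are: [1.53, -1.56, 1.59, -1.62]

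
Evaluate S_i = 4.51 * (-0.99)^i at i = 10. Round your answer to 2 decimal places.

S_10 = 4.51 * (-0.99)^10 ≈ 4.51 * 0.9044 ≈ 4.08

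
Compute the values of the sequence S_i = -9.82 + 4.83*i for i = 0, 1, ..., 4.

This is an arithmetic sequence.
i=0: S_0 = -9.82 + 4.83*0 = -9.82
i=1: S_1 = -9.82 + 4.83*1 = -4.99
i=2: S_2 = -9.82 + 4.83*2 = -0.16
i=3: S_3 = -9.82 + 4.83*3 = 4.67
i=4: S_4 = -9.82 + 4.83*4 = 9.5
The first 5 terms are: [-9.82, -4.99, -0.16, 4.67, 9.5]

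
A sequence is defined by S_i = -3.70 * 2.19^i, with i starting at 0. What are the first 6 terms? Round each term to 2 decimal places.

This is a geometric sequence.
i=0: S_0 = -3.7 * 2.19^0 = -3.7
i=1: S_1 = -3.7 * 2.19^1 ≈ -8.1
i=2: S_2 = -3.7 * 2.19^2 ≈ -17.75
i=3: S_3 = -3.7 * 2.19^3 ≈ -38.86
i=4: S_4 = -3.7 * 2.19^4 ≈ -85.11
i=5: S_5 = -3.7 * 2.19^5 ≈ -186.39
The first 6 terms are: [-3.7, -8.1, -17.75, -38.86, -85.11, -186.39]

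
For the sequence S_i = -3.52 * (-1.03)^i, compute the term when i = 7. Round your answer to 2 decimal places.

S_7 = -3.52 * (-1.03)^7 ≈ -3.52 * -1.2299 ≈ 4.33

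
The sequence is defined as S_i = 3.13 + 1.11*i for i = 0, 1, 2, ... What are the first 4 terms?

This is an arithmetic sequence.
i=0: S_0 = 3.13 + 1.11*0 = 3.13
i=1: S_1 = 3.13 + 1.11*1 = 4.24
i=2: S_2 = 3.13 + 1.11*2 = 5.35
i=3: S_3 = 3.13 + 1.11*3 = 6.46
The first 4 terms are: [3.13, 4.24, 5.35, 6.46]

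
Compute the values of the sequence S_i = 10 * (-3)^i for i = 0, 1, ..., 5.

This is a geometric sequence.
i=0: S_0 = 10 * (-3)^0 = 10
i=1: S_1 = 10 * (-3)^1 = -30
i=2: S_2 = 10 * (-3)^2 = 90
i=3: S_3 = 10 * (-3)^3 = -270
i=4: S_4 = 10 * (-3)^4 = 810
i=5: S_5 = 10 * (-3)^5 = -2430
The first 6 terms are: [10, -30, 90, -270, 810, -2430]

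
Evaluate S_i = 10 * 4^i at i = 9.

S_9 = 10 * 4^9 = 10 * 262144 = 2621440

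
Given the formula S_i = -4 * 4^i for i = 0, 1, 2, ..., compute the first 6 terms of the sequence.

This is a geometric sequence.
i=0: S_0 = -4 * 4^0 = -4
i=1: S_1 = -4 * 4^1 = -16
i=2: S_2 = -4 * 4^2 = -64
i=3: S_3 = -4 * 4^3 = -256
i=4: S_4 = -4 * 4^4 = -1024
i=5: S_5 = -4 * 4^5 = -4096
The first 6 terms are: [-4, -16, -64, -256, -1024, -4096]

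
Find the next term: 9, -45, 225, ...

Ratios: -45 / 9 = -5.0
This is a geometric sequence with common ratio r = -5.
Next term = 225 * -5 = -1125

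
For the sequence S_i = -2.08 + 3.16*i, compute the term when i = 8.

S_8 = -2.08 + 3.16*8 = -2.08 + 25.28 = 23.2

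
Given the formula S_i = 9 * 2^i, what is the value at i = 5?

S_5 = 9 * 2^5 = 9 * 32 = 288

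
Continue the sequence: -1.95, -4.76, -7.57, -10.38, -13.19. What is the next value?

Differences: -4.76 - -1.95 = -2.81
This is an arithmetic sequence with common difference d = -2.81.
Next term = -13.19 + -2.81 = -16.0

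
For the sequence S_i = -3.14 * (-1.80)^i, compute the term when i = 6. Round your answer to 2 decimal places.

S_6 = -3.14 * (-1.8)^6 ≈ -3.14 * 34.0122 ≈ -106.8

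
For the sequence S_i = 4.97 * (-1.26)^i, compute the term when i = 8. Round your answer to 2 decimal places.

S_8 = 4.97 * (-1.26)^8 ≈ 4.97 * 6.3528 ≈ 31.57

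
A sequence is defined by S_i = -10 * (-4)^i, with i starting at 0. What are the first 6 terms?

This is a geometric sequence.
i=0: S_0 = -10 * (-4)^0 = -10
i=1: S_1 = -10 * (-4)^1 = 40
i=2: S_2 = -10 * (-4)^2 = -160
i=3: S_3 = -10 * (-4)^3 = 640
i=4: S_4 = -10 * (-4)^4 = -2560
i=5: S_5 = -10 * (-4)^5 = 10240
The first 6 terms are: [-10, 40, -160, 640, -2560, 10240]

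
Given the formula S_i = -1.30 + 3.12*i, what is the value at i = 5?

S_5 = -1.3 + 3.12*5 = -1.3 + 15.6 = 14.3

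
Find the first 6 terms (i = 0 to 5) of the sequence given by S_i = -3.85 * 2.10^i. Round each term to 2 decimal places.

This is a geometric sequence.
i=0: S_0 = -3.85 * 2.1^0 = -3.85
i=1: S_1 = -3.85 * 2.1^1 ≈ -8.09
i=2: S_2 = -3.85 * 2.1^2 ≈ -16.98
i=3: S_3 = -3.85 * 2.1^3 ≈ -35.65
i=4: S_4 = -3.85 * 2.1^4 ≈ -74.88
i=5: S_5 = -3.85 * 2.1^5 ≈ -157.24
The first 6 terms are: [-3.85, -8.09, -16.98, -35.65, -74.88, -157.24]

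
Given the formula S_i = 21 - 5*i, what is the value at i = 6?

S_6 = 21 + -5*6 = 21 + -30 = -9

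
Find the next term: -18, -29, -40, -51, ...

Differences: -29 - -18 = -11
This is an arithmetic sequence with common difference d = -11.
Next term = -51 + -11 = -62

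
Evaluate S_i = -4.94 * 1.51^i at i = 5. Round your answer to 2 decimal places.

S_5 = -4.94 * 1.51^5 ≈ -4.94 * 7.8503 ≈ -38.78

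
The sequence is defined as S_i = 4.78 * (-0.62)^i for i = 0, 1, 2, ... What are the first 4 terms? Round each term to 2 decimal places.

This is a geometric sequence.
i=0: S_0 = 4.78 * (-0.62)^0 = 4.78
i=1: S_1 = 4.78 * (-0.62)^1 ≈ -2.96
i=2: S_2 = 4.78 * (-0.62)^2 ≈ 1.84
i=3: S_3 = 4.78 * (-0.62)^3 ≈ -1.14
The first 4 terms are: [4.78, -2.96, 1.84, -1.14]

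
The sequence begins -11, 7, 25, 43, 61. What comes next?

Differences: 7 - -11 = 18
This is an arithmetic sequence with common difference d = 18.
Next term = 61 + 18 = 79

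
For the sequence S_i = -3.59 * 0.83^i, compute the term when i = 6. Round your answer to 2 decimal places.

S_6 = -3.59 * 0.83^6 ≈ -3.59 * 0.3269 ≈ -1.17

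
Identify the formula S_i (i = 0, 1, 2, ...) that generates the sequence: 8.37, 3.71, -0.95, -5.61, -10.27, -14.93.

Check differences: 3.71 - 8.37 = -4.66
-0.95 - 3.71 = -4.66
Common difference d = -4.66.
First term a = 8.37.
Formula: S_i = 8.37 - 4.66*i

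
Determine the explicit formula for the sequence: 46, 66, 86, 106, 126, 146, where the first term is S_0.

Check differences: 66 - 46 = 20
86 - 66 = 20
Common difference d = 20.
First term a = 46.
Formula: S_i = 46 + 20*i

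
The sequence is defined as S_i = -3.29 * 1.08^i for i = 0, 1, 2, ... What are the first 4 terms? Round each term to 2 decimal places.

This is a geometric sequence.
i=0: S_0 = -3.29 * 1.08^0 = -3.29
i=1: S_1 = -3.29 * 1.08^1 ≈ -3.55
i=2: S_2 = -3.29 * 1.08^2 ≈ -3.84
i=3: S_3 = -3.29 * 1.08^3 ≈ -4.14
The first 4 terms are: [-3.29, -3.55, -3.84, -4.14]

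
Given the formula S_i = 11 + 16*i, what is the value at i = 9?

S_9 = 11 + 16*9 = 11 + 144 = 155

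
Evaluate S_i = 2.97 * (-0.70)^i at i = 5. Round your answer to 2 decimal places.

S_5 = 2.97 * (-0.7)^5 ≈ 2.97 * -0.1681 ≈ -0.5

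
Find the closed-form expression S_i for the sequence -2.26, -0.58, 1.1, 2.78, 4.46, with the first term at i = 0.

Check differences: -0.58 - -2.26 = 1.68
1.1 - -0.58 = 1.68
Common difference d = 1.68.
First term a = -2.26.
Formula: S_i = -2.26 + 1.68*i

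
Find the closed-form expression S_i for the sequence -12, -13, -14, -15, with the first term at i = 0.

Check differences: -13 - -12 = -1
-14 - -13 = -1
Common difference d = -1.
First term a = -12.
Formula: S_i = -12 - 1*i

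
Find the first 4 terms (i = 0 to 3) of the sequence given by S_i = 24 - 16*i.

This is an arithmetic sequence.
i=0: S_0 = 24 + -16*0 = 24
i=1: S_1 = 24 + -16*1 = 8
i=2: S_2 = 24 + -16*2 = -8
i=3: S_3 = 24 + -16*3 = -24
The first 4 terms are: [24, 8, -8, -24]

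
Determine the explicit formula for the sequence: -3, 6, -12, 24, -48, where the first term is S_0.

Check ratios: 6 / -3 = -2.0
Common ratio r = -2.
First term a = -3.
Formula: S_i = -3 * (-2)^i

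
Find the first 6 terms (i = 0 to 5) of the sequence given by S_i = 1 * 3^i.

This is a geometric sequence.
i=0: S_0 = 1 * 3^0 = 1
i=1: S_1 = 1 * 3^1 = 3
i=2: S_2 = 1 * 3^2 = 9
i=3: S_3 = 1 * 3^3 = 27
i=4: S_4 = 1 * 3^4 = 81
i=5: S_5 = 1 * 3^5 = 243
The first 6 terms are: [1, 3, 9, 27, 81, 243]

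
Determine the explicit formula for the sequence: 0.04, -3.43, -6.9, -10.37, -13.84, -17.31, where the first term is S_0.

Check differences: -3.43 - 0.04 = -3.47
-6.9 - -3.43 = -3.47
Common difference d = -3.47.
First term a = 0.04.
Formula: S_i = 0.04 - 3.47*i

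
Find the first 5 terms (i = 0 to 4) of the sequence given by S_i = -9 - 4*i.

This is an arithmetic sequence.
i=0: S_0 = -9 + -4*0 = -9
i=1: S_1 = -9 + -4*1 = -13
i=2: S_2 = -9 + -4*2 = -17
i=3: S_3 = -9 + -4*3 = -21
i=4: S_4 = -9 + -4*4 = -25
The first 5 terms are: [-9, -13, -17, -21, -25]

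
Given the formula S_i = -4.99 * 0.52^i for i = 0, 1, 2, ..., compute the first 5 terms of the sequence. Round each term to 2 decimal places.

This is a geometric sequence.
i=0: S_0 = -4.99 * 0.52^0 = -4.99
i=1: S_1 = -4.99 * 0.52^1 ≈ -2.59
i=2: S_2 = -4.99 * 0.52^2 ≈ -1.35
i=3: S_3 = -4.99 * 0.52^3 ≈ -0.7
i=4: S_4 = -4.99 * 0.52^4 ≈ -0.36
The first 5 terms are: [-4.99, -2.59, -1.35, -0.7, -0.36]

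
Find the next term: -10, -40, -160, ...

Ratios: -40 / -10 = 4.0
This is a geometric sequence with common ratio r = 4.
Next term = -160 * 4 = -640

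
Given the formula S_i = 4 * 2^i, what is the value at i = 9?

S_9 = 4 * 2^9 = 4 * 512 = 2048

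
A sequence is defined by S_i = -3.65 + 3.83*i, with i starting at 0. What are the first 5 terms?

This is an arithmetic sequence.
i=0: S_0 = -3.65 + 3.83*0 = -3.65
i=1: S_1 = -3.65 + 3.83*1 = 0.18
i=2: S_2 = -3.65 + 3.83*2 = 4.01
i=3: S_3 = -3.65 + 3.83*3 = 7.84
i=4: S_4 = -3.65 + 3.83*4 = 11.67
The first 5 terms are: [-3.65, 0.18, 4.01, 7.84, 11.67]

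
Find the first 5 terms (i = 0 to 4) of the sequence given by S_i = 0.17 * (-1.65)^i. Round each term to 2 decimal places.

This is a geometric sequence.
i=0: S_0 = 0.17 * (-1.65)^0 = 0.17
i=1: S_1 = 0.17 * (-1.65)^1 ≈ -0.28
i=2: S_2 = 0.17 * (-1.65)^2 ≈ 0.46
i=3: S_3 = 0.17 * (-1.65)^3 ≈ -0.76
i=4: S_4 = 0.17 * (-1.65)^4 ≈ 1.26
The first 5 terms are: [0.17, -0.28, 0.46, -0.76, 1.26]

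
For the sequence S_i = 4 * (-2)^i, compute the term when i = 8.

S_8 = 4 * (-2)^8 = 4 * 256 = 1024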